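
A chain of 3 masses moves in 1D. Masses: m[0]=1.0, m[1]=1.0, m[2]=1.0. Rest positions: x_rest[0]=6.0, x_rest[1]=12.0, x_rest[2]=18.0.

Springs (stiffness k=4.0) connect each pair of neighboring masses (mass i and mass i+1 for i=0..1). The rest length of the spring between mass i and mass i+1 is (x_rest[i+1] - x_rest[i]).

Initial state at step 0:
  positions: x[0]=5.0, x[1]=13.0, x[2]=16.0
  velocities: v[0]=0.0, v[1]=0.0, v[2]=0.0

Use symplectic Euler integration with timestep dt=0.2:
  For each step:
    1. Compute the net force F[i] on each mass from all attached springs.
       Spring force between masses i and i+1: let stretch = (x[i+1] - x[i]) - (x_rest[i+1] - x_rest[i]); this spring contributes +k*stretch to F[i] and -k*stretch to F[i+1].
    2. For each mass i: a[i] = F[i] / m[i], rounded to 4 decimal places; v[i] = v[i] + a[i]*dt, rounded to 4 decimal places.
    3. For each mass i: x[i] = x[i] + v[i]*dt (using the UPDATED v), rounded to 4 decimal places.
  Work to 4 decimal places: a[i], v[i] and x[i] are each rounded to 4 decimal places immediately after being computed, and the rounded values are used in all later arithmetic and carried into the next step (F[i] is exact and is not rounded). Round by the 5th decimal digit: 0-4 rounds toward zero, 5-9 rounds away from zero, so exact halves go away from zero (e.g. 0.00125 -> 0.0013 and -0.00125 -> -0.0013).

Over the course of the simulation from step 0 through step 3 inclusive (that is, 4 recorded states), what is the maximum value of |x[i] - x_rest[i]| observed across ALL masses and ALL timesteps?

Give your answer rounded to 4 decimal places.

Answer: 2.0643

Derivation:
Step 0: x=[5.0000 13.0000 16.0000] v=[0.0000 0.0000 0.0000]
Step 1: x=[5.3200 12.2000 16.4800] v=[1.6000 -4.0000 2.4000]
Step 2: x=[5.7808 10.9840 17.2352] v=[2.3040 -6.0800 3.7760]
Step 3: x=[6.1141 9.9357 17.9502] v=[1.6666 -5.2416 3.5750]
Max displacement = 2.0643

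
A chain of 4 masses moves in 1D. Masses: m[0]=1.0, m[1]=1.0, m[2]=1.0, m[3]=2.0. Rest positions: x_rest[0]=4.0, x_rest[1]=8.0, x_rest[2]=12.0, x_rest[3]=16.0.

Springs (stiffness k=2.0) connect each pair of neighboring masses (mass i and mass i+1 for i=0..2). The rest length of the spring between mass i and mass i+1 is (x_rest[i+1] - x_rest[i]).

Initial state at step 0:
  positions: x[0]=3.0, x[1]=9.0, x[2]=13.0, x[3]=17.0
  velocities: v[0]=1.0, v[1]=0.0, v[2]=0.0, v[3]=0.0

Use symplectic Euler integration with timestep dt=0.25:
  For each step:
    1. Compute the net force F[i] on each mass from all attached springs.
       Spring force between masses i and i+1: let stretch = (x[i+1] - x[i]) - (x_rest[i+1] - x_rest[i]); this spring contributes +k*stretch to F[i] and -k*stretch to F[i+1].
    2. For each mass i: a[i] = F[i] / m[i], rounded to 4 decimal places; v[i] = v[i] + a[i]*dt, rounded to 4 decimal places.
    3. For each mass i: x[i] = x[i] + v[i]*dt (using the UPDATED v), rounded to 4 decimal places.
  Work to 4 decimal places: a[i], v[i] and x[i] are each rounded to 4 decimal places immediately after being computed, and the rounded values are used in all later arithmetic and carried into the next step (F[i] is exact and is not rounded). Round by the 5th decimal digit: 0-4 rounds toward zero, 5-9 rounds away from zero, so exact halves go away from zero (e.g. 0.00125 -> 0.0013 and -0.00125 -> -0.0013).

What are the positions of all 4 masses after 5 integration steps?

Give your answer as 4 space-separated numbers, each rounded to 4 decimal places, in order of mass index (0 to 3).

Step 0: x=[3.0000 9.0000 13.0000 17.0000] v=[1.0000 0.0000 0.0000 0.0000]
Step 1: x=[3.5000 8.7500 13.0000 17.0000] v=[2.0000 -1.0000 0.0000 0.0000]
Step 2: x=[4.1563 8.3750 12.9688 17.0000] v=[2.6250 -1.5000 -0.1250 0.0000]
Step 3: x=[4.8399 8.0469 12.8672 16.9981] v=[2.7344 -1.3125 -0.4063 -0.0078]
Step 4: x=[5.4244 7.9204 12.6795 16.9880] v=[2.3379 -0.5059 -0.7510 -0.0405]
Step 5: x=[5.8209 8.0768 12.4354 16.9586] v=[1.5859 0.6257 -0.9763 -0.1176]

Answer: 5.8209 8.0768 12.4354 16.9586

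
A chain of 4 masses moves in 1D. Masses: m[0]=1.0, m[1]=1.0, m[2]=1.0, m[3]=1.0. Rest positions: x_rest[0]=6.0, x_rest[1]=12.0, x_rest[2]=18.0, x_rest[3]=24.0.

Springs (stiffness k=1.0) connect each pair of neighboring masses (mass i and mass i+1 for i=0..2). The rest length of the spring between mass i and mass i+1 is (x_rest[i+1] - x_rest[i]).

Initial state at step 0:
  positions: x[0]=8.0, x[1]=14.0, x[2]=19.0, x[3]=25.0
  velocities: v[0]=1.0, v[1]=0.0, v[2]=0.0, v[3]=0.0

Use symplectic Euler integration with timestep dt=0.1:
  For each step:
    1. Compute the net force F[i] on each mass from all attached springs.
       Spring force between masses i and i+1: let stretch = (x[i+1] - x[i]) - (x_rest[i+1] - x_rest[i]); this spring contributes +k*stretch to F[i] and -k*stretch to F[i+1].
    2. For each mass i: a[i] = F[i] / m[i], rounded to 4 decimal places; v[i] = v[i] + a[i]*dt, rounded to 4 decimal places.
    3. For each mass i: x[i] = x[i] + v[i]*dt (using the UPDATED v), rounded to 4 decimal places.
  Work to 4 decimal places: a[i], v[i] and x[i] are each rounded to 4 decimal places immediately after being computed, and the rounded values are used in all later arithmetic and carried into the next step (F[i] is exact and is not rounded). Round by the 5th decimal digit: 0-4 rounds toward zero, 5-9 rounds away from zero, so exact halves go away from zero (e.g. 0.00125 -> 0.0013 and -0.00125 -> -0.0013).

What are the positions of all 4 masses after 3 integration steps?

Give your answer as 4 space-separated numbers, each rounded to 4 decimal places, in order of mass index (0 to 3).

Step 0: x=[8.0000 14.0000 19.0000 25.0000] v=[1.0000 0.0000 0.0000 0.0000]
Step 1: x=[8.1000 13.9900 19.0100 25.0000] v=[1.0000 -0.1000 0.1000 0.0000]
Step 2: x=[8.1989 13.9713 19.0297 25.0001] v=[0.9890 -0.1870 0.1970 0.0010]
Step 3: x=[8.2955 13.9455 19.0585 25.0005] v=[0.9662 -0.2584 0.2882 0.0040]

Answer: 8.2955 13.9455 19.0585 25.0005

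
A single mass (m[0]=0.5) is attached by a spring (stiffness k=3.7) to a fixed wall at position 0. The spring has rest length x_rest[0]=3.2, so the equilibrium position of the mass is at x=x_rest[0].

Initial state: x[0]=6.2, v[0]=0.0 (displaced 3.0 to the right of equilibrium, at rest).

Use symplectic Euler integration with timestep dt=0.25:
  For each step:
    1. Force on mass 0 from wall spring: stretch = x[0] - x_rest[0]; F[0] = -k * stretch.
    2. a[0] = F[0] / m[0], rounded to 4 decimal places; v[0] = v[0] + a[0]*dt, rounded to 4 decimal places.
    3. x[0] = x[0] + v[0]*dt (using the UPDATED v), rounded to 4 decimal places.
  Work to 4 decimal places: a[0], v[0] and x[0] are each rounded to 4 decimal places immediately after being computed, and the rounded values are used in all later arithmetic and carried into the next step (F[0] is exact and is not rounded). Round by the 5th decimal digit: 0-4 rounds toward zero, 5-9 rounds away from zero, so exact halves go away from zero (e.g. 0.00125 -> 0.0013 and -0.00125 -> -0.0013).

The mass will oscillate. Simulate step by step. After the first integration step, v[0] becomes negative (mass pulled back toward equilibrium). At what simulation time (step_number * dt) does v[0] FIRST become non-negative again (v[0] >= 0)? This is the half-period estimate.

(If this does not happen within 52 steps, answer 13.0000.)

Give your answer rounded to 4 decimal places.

Answer: 1.2500

Derivation:
Step 0: x=[6.2000] v=[0.0000]
Step 1: x=[4.8125] v=[-5.5500]
Step 2: x=[2.6792] v=[-8.5331]
Step 3: x=[0.7868] v=[-7.5696]
Step 4: x=[0.0105] v=[-3.1052]
Step 5: x=[0.7094] v=[2.7954]
First v>=0 after going negative at step 5, time=1.2500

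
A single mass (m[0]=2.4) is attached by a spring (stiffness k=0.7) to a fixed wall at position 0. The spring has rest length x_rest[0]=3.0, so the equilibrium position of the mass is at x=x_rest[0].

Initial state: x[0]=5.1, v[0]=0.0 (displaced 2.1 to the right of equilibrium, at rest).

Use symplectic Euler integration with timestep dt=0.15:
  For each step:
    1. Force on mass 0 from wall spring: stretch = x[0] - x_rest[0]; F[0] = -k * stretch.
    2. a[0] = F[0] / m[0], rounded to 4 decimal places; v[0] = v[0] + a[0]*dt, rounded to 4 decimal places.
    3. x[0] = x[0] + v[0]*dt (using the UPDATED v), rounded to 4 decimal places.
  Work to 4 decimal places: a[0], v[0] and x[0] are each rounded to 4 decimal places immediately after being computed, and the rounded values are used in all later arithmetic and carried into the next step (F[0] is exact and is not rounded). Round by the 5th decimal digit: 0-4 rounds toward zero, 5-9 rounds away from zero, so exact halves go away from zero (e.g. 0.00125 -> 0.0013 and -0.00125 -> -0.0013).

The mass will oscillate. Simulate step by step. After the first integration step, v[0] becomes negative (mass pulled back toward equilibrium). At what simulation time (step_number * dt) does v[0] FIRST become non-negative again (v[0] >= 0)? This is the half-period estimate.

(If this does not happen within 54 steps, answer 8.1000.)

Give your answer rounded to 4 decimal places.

Answer: 5.8500

Derivation:
Step 0: x=[5.1000] v=[0.0000]
Step 1: x=[5.0862] v=[-0.0919]
Step 2: x=[5.0587] v=[-0.1832]
Step 3: x=[5.0177] v=[-0.2733]
Step 4: x=[4.9635] v=[-0.3616]
Step 5: x=[4.8964] v=[-0.4475]
Step 6: x=[4.8168] v=[-0.5305]
Step 7: x=[4.7253] v=[-0.6100]
Step 8: x=[4.6225] v=[-0.6855]
Step 9: x=[4.5090] v=[-0.7565]
Step 10: x=[4.3856] v=[-0.8225]
Step 11: x=[4.2531] v=[-0.8831]
Step 12: x=[4.1124] v=[-0.9379]
Step 13: x=[3.9644] v=[-0.9866]
Step 14: x=[3.8101] v=[-1.0288]
Step 15: x=[3.6505] v=[-1.0642]
Step 16: x=[3.4866] v=[-1.0927]
Step 17: x=[3.3195] v=[-1.1140]
Step 18: x=[3.1503] v=[-1.1280]
Step 19: x=[2.9801] v=[-1.1346]
Step 20: x=[2.8100] v=[-1.1337]
Step 21: x=[2.6412] v=[-1.1254]
Step 22: x=[2.4747] v=[-1.1097]
Step 23: x=[2.3117] v=[-1.0867]
Step 24: x=[2.1532] v=[-1.0566]
Step 25: x=[2.0003] v=[-1.0196]
Step 26: x=[1.8539] v=[-0.9759]
Step 27: x=[1.7150] v=[-0.9258]
Step 28: x=[1.5846] v=[-0.8696]
Step 29: x=[1.4634] v=[-0.8077]
Step 30: x=[1.3523] v=[-0.7405]
Step 31: x=[1.2520] v=[-0.6684]
Step 32: x=[1.1632] v=[-0.5919]
Step 33: x=[1.0865] v=[-0.5115]
Step 34: x=[1.0223] v=[-0.4278]
Step 35: x=[0.9711] v=[-0.3413]
Step 36: x=[0.9332] v=[-0.2525]
Step 37: x=[0.9089] v=[-0.1621]
Step 38: x=[0.8983] v=[-0.0706]
Step 39: x=[0.9015] v=[0.0214]
First v>=0 after going negative at step 39, time=5.8500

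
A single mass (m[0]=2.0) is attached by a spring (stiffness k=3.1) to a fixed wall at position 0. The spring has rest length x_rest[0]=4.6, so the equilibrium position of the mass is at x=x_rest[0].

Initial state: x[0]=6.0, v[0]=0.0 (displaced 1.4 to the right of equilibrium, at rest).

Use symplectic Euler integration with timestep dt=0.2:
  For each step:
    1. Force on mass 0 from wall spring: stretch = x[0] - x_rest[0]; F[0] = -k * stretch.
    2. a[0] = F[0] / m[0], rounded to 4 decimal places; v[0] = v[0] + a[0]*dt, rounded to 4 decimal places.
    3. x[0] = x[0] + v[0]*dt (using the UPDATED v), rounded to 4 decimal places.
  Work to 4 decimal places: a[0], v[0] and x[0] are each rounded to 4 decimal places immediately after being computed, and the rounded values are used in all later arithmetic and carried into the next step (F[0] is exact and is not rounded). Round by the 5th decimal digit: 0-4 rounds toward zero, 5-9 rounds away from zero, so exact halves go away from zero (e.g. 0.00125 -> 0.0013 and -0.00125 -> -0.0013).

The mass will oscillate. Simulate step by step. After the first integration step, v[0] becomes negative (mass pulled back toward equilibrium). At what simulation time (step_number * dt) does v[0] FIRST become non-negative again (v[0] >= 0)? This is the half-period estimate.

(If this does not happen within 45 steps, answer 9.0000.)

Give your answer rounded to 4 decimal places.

Step 0: x=[6.0000] v=[0.0000]
Step 1: x=[5.9132] v=[-0.4340]
Step 2: x=[5.7450] v=[-0.8411]
Step 3: x=[5.5058] v=[-1.1961]
Step 4: x=[5.2104] v=[-1.4769]
Step 5: x=[4.8772] v=[-1.6661]
Step 6: x=[4.5268] v=[-1.7520]
Step 7: x=[4.1809] v=[-1.7293]
Step 8: x=[3.8610] v=[-1.5994]
Step 9: x=[3.5869] v=[-1.3703]
Step 10: x=[3.3757] v=[-1.0562]
Step 11: x=[3.2404] v=[-0.6767]
Step 12: x=[3.1894] v=[-0.2552]
Step 13: x=[3.2258] v=[0.1821]
First v>=0 after going negative at step 13, time=2.6000

Answer: 2.6000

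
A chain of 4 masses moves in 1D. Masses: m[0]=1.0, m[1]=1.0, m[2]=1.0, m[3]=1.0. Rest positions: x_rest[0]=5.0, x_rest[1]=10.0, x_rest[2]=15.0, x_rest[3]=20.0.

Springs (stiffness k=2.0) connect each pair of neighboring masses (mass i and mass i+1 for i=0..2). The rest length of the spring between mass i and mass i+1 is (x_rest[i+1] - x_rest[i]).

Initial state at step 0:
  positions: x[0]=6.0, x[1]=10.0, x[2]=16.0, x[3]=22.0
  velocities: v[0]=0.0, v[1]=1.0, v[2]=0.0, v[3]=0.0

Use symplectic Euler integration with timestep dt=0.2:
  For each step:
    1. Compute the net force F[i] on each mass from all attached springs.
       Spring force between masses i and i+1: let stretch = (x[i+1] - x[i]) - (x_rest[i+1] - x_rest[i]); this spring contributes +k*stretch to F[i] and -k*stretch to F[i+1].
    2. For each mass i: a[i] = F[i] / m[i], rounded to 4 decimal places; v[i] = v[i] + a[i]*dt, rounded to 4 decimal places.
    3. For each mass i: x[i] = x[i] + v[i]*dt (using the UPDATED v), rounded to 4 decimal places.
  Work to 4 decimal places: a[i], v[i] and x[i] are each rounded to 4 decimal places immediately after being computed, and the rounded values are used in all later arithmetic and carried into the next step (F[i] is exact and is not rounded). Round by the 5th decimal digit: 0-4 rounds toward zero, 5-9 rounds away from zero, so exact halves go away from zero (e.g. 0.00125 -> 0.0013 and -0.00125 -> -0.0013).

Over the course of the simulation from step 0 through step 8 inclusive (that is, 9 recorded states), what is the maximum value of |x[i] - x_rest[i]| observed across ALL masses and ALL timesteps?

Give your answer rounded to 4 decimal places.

Step 0: x=[6.0000 10.0000 16.0000 22.0000] v=[0.0000 1.0000 0.0000 0.0000]
Step 1: x=[5.9200 10.3600 16.0000 21.9200] v=[-0.4000 1.8000 0.0000 -0.4000]
Step 2: x=[5.7952 10.8160 16.0224 21.7664] v=[-0.6240 2.2800 0.1120 -0.7680]
Step 3: x=[5.6721 11.2868 16.0878 21.5533] v=[-0.6157 2.3542 0.3270 -1.0656]
Step 4: x=[5.5981 11.6925 16.2064 21.3029] v=[-0.3698 2.0287 0.5928 -1.2518]
Step 5: x=[5.6117 11.9718 16.3716 21.0448] v=[0.0680 1.3965 0.8258 -1.2904]
Step 6: x=[5.7341 12.0943 16.5586 20.8129] v=[0.6120 0.6124 0.9352 -1.1597]
Step 7: x=[5.9653 12.0651 16.7288 20.6406] v=[1.1561 -0.1460 0.8512 -0.8614]
Step 8: x=[6.2845 11.9210 16.8389 20.5554] v=[1.5960 -0.7204 0.5504 -0.4261]
Max displacement = 2.0943

Answer: 2.0943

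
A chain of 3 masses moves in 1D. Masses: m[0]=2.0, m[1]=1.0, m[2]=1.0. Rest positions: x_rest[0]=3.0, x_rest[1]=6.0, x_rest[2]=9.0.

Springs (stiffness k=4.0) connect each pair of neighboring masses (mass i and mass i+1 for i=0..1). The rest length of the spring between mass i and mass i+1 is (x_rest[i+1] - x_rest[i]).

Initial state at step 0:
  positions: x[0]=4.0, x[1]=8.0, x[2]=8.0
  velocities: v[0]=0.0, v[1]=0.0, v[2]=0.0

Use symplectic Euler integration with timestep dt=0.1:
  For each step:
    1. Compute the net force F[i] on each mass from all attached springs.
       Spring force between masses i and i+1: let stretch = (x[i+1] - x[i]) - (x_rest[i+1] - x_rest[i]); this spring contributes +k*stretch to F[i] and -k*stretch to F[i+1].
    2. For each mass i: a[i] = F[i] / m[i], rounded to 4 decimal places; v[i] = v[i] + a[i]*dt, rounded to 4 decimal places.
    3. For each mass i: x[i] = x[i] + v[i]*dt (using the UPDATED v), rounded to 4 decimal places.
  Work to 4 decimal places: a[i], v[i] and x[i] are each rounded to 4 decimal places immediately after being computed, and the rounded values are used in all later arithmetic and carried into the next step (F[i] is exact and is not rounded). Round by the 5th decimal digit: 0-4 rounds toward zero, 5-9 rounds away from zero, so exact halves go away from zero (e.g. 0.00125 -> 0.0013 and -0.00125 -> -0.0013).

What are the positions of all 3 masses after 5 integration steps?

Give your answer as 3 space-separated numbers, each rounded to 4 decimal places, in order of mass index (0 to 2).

Step 0: x=[4.0000 8.0000 8.0000] v=[0.0000 0.0000 0.0000]
Step 1: x=[4.0200 7.8400 8.1200] v=[0.2000 -1.6000 1.2000]
Step 2: x=[4.0564 7.5384 8.3488] v=[0.3640 -3.0160 2.2880]
Step 3: x=[4.1024 7.1299 8.6652] v=[0.4604 -4.0846 3.1638]
Step 4: x=[4.1490 6.6618 9.0402] v=[0.4659 -4.6815 3.7497]
Step 5: x=[4.1859 6.1883 9.4400] v=[0.3685 -4.7353 3.9983]

Answer: 4.1859 6.1883 9.4400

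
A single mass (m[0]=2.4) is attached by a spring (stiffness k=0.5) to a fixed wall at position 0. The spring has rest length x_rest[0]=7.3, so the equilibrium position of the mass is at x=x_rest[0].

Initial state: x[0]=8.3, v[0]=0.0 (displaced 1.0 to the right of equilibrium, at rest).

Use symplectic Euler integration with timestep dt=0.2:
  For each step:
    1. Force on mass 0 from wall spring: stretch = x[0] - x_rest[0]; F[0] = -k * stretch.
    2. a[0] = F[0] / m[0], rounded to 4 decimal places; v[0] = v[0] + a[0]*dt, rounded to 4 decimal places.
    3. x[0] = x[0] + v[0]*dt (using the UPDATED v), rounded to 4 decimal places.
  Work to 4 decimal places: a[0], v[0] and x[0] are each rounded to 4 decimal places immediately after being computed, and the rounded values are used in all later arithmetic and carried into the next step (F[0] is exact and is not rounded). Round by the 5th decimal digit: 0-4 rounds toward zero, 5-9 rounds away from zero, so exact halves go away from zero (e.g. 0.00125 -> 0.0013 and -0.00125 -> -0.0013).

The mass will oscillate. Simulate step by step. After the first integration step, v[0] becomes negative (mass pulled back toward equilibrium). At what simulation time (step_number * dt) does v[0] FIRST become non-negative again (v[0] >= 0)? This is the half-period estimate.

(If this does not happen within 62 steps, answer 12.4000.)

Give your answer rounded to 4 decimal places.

Step 0: x=[8.3000] v=[0.0000]
Step 1: x=[8.2917] v=[-0.0417]
Step 2: x=[8.2751] v=[-0.0830]
Step 3: x=[8.2504] v=[-0.1236]
Step 4: x=[8.2178] v=[-0.1632]
Step 5: x=[8.1775] v=[-0.2014]
Step 6: x=[8.1299] v=[-0.2380]
Step 7: x=[8.0754] v=[-0.2726]
Step 8: x=[8.0144] v=[-0.3049]
Step 9: x=[7.9475] v=[-0.3347]
Step 10: x=[7.8752] v=[-0.3617]
Step 11: x=[7.7981] v=[-0.3857]
Step 12: x=[7.7168] v=[-0.4065]
Step 13: x=[7.6320] v=[-0.4239]
Step 14: x=[7.5445] v=[-0.4377]
Step 15: x=[7.4549] v=[-0.4479]
Step 16: x=[7.3640] v=[-0.4544]
Step 17: x=[7.2726] v=[-0.4571]
Step 18: x=[7.1814] v=[-0.4560]
Step 19: x=[7.0912] v=[-0.4511]
Step 20: x=[7.0027] v=[-0.4424]
Step 21: x=[6.9167] v=[-0.4300]
Step 22: x=[6.8339] v=[-0.4140]
Step 23: x=[6.7550] v=[-0.3946]
Step 24: x=[6.6806] v=[-0.3719]
Step 25: x=[6.6114] v=[-0.3461]
Step 26: x=[6.5479] v=[-0.3174]
Step 27: x=[6.4907] v=[-0.2861]
Step 28: x=[6.4402] v=[-0.2524]
Step 29: x=[6.3969] v=[-0.2166]
Step 30: x=[6.3611] v=[-0.1790]
Step 31: x=[6.3331] v=[-0.1399]
Step 32: x=[6.3132] v=[-0.0996]
Step 33: x=[6.3015] v=[-0.0585]
Step 34: x=[6.2981] v=[-0.0169]
Step 35: x=[6.3031] v=[0.0248]
First v>=0 after going negative at step 35, time=7.0000

Answer: 7.0000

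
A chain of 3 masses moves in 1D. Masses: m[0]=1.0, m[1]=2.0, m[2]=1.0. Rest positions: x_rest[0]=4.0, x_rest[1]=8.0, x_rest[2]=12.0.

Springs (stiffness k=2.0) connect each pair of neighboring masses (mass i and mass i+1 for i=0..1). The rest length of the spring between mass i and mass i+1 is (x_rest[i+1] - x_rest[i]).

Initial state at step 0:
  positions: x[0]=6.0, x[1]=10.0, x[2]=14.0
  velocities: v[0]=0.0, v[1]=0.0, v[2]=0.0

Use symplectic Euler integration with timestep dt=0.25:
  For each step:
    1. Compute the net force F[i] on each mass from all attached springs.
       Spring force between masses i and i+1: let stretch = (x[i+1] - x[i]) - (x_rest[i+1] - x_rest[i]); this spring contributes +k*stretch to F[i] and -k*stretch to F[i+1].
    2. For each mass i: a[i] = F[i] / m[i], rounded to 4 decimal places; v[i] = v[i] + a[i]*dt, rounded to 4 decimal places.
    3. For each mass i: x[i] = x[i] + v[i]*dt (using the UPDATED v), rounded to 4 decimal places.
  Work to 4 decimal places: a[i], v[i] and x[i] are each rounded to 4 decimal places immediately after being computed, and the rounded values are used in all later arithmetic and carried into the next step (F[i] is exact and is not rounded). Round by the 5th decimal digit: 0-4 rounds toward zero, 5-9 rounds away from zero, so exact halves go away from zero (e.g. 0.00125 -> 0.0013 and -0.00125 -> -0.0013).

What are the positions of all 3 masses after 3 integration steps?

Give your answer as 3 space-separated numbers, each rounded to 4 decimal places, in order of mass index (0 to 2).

Answer: 6.0000 10.0000 14.0000

Derivation:
Step 0: x=[6.0000 10.0000 14.0000] v=[0.0000 0.0000 0.0000]
Step 1: x=[6.0000 10.0000 14.0000] v=[0.0000 0.0000 0.0000]
Step 2: x=[6.0000 10.0000 14.0000] v=[0.0000 0.0000 0.0000]
Step 3: x=[6.0000 10.0000 14.0000] v=[0.0000 0.0000 0.0000]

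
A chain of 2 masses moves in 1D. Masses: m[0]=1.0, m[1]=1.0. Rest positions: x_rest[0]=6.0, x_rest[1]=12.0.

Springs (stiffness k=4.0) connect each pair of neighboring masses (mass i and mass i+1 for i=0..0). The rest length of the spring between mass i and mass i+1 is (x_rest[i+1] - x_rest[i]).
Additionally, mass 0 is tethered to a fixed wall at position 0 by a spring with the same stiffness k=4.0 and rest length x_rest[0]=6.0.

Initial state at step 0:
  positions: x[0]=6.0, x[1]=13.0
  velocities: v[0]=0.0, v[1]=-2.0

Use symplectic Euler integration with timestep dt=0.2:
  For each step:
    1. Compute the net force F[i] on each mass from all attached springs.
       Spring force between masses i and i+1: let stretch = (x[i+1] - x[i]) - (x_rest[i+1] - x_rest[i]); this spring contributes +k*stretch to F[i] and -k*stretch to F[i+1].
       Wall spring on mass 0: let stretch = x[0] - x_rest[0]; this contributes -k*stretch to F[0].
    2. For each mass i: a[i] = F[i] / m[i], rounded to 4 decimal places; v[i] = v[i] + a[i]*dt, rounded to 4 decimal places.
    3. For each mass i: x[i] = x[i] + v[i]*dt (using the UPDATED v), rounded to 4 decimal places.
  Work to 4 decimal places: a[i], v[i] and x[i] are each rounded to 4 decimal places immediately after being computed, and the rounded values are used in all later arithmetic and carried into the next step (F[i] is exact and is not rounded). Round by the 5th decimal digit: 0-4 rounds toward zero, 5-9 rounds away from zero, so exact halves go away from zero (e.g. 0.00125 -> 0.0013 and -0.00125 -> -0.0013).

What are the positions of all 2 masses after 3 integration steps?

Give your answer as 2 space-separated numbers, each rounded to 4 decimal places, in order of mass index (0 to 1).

Step 0: x=[6.0000 13.0000] v=[0.0000 -2.0000]
Step 1: x=[6.1600 12.4400] v=[0.8000 -2.8000]
Step 2: x=[6.3392 11.8352] v=[0.8960 -3.0240]
Step 3: x=[6.3835 11.3110] v=[0.2214 -2.6208]

Answer: 6.3835 11.3110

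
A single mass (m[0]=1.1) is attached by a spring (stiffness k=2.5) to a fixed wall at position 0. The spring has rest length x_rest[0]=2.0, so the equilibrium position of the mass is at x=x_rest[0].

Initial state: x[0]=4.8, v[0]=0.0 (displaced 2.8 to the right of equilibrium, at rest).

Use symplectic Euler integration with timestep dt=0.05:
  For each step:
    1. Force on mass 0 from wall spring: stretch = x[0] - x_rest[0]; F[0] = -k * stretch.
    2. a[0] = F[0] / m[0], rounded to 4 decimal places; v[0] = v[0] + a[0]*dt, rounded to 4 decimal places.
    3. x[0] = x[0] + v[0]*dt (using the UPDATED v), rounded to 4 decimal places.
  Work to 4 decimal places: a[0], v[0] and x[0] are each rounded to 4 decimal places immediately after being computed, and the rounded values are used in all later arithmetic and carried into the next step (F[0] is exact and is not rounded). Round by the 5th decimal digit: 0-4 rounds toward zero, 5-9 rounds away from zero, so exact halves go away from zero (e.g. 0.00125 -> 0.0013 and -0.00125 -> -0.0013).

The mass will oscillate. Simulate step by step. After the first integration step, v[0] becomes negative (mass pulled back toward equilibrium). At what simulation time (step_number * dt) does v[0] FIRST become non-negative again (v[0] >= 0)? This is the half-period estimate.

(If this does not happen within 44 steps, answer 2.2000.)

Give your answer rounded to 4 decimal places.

Step 0: x=[4.8000] v=[0.0000]
Step 1: x=[4.7841] v=[-0.3182]
Step 2: x=[4.7524] v=[-0.6346]
Step 3: x=[4.7050] v=[-0.9474]
Step 4: x=[4.6423] v=[-1.2548]
Step 5: x=[4.5645] v=[-1.5551]
Step 6: x=[4.4722] v=[-1.8465]
Step 7: x=[4.3658] v=[-2.1274]
Step 8: x=[4.2460] v=[-2.3962]
Step 9: x=[4.1134] v=[-2.6514]
Step 10: x=[3.9688] v=[-2.8916]
Step 11: x=[3.8130] v=[-3.1153]
Step 12: x=[3.6469] v=[-3.3213]
Step 13: x=[3.4715] v=[-3.5085]
Step 14: x=[3.2877] v=[-3.6757]
Step 15: x=[3.0966] v=[-3.8220]
Step 16: x=[2.8993] v=[-3.9466]
Step 17: x=[2.6969] v=[-4.0488]
Step 18: x=[2.4905] v=[-4.1280]
Step 19: x=[2.2813] v=[-4.1837]
Step 20: x=[2.0705] v=[-4.2157]
Step 21: x=[1.8593] v=[-4.2237]
Step 22: x=[1.6489] v=[-4.2077]
Step 23: x=[1.4405] v=[-4.1678]
Step 24: x=[1.2353] v=[-4.1042]
Step 25: x=[1.0344] v=[-4.0173]
Step 26: x=[0.8390] v=[-3.9076]
Step 27: x=[0.6502] v=[-3.7757]
Step 28: x=[0.4691] v=[-3.6223]
Step 29: x=[0.2967] v=[-3.4483]
Step 30: x=[0.1340] v=[-3.2547]
Step 31: x=[-0.0181] v=[-3.0427]
Step 32: x=[-0.1588] v=[-2.8134]
Step 33: x=[-0.2872] v=[-2.5681]
Step 34: x=[-0.4026] v=[-2.3082]
Step 35: x=[-0.5044] v=[-2.0352]
Step 36: x=[-0.5919] v=[-1.7506]
Step 37: x=[-0.6647] v=[-1.4561]
Step 38: x=[-0.7224] v=[-1.1533]
Step 39: x=[-0.7646] v=[-0.8439]
Step 40: x=[-0.7911] v=[-0.5297]
Step 41: x=[-0.8017] v=[-0.2125]
Step 42: x=[-0.7964] v=[0.1059]
First v>=0 after going negative at step 42, time=2.1000

Answer: 2.1000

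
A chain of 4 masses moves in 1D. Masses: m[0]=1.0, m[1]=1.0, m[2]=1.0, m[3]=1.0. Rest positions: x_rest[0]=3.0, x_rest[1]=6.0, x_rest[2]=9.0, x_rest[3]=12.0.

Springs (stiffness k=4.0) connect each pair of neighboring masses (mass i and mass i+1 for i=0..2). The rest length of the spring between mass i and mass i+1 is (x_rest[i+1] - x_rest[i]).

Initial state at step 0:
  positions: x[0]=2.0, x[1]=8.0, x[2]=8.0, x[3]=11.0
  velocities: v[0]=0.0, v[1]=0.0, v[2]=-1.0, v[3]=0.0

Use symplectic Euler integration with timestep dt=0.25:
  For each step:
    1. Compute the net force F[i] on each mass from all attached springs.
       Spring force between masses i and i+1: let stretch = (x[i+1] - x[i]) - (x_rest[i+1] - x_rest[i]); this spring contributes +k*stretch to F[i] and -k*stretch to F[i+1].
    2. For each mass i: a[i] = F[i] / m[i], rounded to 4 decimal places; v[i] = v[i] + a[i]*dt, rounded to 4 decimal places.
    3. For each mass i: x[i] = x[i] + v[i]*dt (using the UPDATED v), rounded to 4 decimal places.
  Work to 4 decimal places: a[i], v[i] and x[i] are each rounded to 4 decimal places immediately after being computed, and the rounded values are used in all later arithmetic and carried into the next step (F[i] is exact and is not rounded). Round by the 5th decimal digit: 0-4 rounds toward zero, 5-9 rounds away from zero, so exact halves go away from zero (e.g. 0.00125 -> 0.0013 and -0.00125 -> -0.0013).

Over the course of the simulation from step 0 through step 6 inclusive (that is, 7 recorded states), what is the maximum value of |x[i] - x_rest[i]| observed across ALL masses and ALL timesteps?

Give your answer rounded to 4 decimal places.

Step 0: x=[2.0000 8.0000 8.0000 11.0000] v=[0.0000 0.0000 -1.0000 0.0000]
Step 1: x=[2.7500 6.5000 8.5000 11.0000] v=[3.0000 -6.0000 2.0000 0.0000]
Step 2: x=[3.6875 4.5625 9.1250 11.1250] v=[3.7500 -7.7500 2.5000 0.5000]
Step 3: x=[4.0938 3.5469 9.1094 11.5000] v=[1.6250 -4.0625 -0.0625 1.5000]
Step 4: x=[3.6133 4.0586 8.3008 12.0274] v=[-1.9219 2.0469 -3.2344 2.1094]
Step 5: x=[2.4942 5.5196 7.3633 12.3731] v=[-4.4766 5.8438 -3.7500 1.3828]
Step 6: x=[1.3814 6.6851 7.2173 12.2164] v=[-4.4512 4.6621 -0.5839 -0.6270]
Max displacement = 2.4531

Answer: 2.4531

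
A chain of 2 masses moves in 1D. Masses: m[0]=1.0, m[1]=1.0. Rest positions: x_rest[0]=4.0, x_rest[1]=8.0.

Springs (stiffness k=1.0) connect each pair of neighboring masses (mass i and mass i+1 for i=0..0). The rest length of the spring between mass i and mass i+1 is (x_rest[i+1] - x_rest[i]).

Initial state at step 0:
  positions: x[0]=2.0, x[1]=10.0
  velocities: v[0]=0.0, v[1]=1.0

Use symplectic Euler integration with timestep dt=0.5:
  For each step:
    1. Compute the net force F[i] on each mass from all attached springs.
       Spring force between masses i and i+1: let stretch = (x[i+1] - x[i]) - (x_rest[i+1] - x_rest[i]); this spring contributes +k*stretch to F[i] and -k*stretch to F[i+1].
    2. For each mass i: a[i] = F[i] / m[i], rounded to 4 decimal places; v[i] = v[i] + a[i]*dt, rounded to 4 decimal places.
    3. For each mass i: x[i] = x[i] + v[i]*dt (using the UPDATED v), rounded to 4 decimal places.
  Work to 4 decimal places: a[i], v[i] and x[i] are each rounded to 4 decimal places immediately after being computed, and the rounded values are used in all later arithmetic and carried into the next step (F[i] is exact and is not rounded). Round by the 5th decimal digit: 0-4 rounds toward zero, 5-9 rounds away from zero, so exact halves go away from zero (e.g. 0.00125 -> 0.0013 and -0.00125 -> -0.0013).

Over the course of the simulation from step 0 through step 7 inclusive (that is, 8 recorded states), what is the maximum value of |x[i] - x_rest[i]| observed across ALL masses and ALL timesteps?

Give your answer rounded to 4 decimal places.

Step 0: x=[2.0000 10.0000] v=[0.0000 1.0000]
Step 1: x=[3.0000 9.5000] v=[2.0000 -1.0000]
Step 2: x=[4.6250 8.3750] v=[3.2500 -2.2500]
Step 3: x=[6.1875 7.3125] v=[3.1250 -2.1250]
Step 4: x=[7.0313 6.9688] v=[1.6875 -0.6875]
Step 5: x=[6.8594 7.6407] v=[-0.3438 1.3438]
Step 6: x=[5.8828 9.1173] v=[-1.9532 2.9532]
Step 7: x=[4.7148 10.7853] v=[-2.3360 3.3360]
Max displacement = 3.0313

Answer: 3.0313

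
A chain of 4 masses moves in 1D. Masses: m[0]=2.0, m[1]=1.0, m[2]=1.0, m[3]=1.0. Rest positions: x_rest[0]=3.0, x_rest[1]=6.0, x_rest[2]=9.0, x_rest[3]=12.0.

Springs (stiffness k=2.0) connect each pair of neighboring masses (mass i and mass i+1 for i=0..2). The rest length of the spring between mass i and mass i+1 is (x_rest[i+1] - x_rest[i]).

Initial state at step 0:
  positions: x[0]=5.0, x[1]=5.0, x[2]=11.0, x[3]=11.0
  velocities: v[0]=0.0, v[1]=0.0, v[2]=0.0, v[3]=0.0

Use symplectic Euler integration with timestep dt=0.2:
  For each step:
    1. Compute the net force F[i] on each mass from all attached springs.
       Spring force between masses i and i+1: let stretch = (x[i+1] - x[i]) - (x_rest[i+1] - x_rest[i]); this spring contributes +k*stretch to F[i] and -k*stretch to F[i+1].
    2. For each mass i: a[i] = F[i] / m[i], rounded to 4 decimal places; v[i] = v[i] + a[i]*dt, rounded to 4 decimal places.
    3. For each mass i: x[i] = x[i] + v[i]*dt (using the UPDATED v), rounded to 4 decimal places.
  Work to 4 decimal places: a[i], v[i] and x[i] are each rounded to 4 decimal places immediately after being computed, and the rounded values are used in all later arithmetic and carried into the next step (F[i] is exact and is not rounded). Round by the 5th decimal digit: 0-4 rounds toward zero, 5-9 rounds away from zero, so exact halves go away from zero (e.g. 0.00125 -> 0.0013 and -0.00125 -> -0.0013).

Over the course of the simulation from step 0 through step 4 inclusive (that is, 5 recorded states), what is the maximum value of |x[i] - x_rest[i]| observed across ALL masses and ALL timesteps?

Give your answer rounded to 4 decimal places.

Answer: 2.1479

Derivation:
Step 0: x=[5.0000 5.0000 11.0000 11.0000] v=[0.0000 0.0000 0.0000 0.0000]
Step 1: x=[4.8800 5.4800 10.5200 11.2400] v=[-0.6000 2.4000 -2.4000 1.2000]
Step 2: x=[4.6640 6.3152 9.6944 11.6624] v=[-1.0800 4.1760 -4.1280 2.1120]
Step 3: x=[4.3940 7.2886 8.7559 12.1674] v=[-1.3498 4.8672 -4.6925 2.5248]
Step 4: x=[4.1198 8.1479 7.9729 12.6394] v=[-1.3709 4.2963 -3.9148 2.3602]
Max displacement = 2.1479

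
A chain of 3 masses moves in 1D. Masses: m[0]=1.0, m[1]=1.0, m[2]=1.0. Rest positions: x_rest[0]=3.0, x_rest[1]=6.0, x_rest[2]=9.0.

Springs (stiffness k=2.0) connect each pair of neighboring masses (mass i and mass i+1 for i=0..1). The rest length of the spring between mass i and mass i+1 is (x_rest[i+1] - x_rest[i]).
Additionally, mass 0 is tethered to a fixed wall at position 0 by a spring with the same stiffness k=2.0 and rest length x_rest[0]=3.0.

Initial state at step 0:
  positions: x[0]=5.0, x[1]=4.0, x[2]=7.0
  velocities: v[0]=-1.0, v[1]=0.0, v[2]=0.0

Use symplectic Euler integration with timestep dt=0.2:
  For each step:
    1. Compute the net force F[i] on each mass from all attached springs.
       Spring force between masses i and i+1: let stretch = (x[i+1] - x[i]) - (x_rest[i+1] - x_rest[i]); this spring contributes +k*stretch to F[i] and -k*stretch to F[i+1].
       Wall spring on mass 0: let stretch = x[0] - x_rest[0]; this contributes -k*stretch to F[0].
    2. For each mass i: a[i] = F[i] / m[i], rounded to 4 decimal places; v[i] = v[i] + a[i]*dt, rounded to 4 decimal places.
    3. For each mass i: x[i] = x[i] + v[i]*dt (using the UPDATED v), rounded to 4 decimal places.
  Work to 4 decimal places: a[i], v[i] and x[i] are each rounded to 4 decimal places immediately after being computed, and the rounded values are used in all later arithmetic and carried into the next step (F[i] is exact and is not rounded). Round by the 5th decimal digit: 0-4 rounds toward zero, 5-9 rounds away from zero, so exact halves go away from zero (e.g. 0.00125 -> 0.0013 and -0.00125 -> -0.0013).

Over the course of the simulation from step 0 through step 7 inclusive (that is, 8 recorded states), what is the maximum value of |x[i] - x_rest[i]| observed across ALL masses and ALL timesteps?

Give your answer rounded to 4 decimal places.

Step 0: x=[5.0000 4.0000 7.0000] v=[-1.0000 0.0000 0.0000]
Step 1: x=[4.3200 4.3200 7.0000] v=[-3.4000 1.6000 0.0000]
Step 2: x=[3.2944 4.8544 7.0256] v=[-5.1280 2.6720 0.1280]
Step 3: x=[2.1300 5.4377 7.1175] v=[-5.8218 2.9165 0.4595]
Step 4: x=[1.0599 5.8908 7.3150] v=[-5.3507 2.2653 0.9876]
Step 5: x=[0.2914 6.0713 7.6386] v=[-3.8423 0.9026 1.6179]
Step 6: x=[-0.0380 5.9148 8.0768] v=[-1.6469 -0.7824 2.1910]
Step 7: x=[0.1119 5.4551 8.5820] v=[0.7494 -2.2987 2.5262]
Max displacement = 3.0380

Answer: 3.0380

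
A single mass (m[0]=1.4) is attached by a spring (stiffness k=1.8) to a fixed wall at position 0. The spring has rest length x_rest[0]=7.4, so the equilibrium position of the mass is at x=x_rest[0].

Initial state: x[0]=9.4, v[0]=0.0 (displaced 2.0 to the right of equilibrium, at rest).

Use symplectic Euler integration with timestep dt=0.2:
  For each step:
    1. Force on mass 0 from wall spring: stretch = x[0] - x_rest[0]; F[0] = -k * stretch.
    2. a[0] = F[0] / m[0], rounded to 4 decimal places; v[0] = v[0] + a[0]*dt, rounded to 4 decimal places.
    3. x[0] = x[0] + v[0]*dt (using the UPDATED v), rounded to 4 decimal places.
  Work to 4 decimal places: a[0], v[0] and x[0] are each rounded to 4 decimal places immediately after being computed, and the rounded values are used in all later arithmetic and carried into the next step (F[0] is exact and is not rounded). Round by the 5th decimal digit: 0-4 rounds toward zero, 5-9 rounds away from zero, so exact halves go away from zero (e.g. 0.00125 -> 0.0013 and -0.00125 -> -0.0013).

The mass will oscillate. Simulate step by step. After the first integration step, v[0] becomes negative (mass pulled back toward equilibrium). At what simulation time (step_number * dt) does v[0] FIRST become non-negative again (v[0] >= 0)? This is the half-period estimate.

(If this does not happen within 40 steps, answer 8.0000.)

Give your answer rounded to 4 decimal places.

Step 0: x=[9.4000] v=[0.0000]
Step 1: x=[9.2971] v=[-0.5143]
Step 2: x=[9.0967] v=[-1.0021]
Step 3: x=[8.8090] v=[-1.4384]
Step 4: x=[8.4489] v=[-1.8007]
Step 5: x=[8.0348] v=[-2.0704]
Step 6: x=[7.5881] v=[-2.2336]
Step 7: x=[7.1317] v=[-2.2820]
Step 8: x=[6.6891] v=[-2.2130]
Step 9: x=[6.2831] v=[-2.0302]
Step 10: x=[5.9345] v=[-1.7430]
Step 11: x=[5.6613] v=[-1.3662]
Step 12: x=[5.4775] v=[-0.9191]
Step 13: x=[5.3926] v=[-0.4247]
Step 14: x=[5.4109] v=[0.0915]
First v>=0 after going negative at step 14, time=2.8000

Answer: 2.8000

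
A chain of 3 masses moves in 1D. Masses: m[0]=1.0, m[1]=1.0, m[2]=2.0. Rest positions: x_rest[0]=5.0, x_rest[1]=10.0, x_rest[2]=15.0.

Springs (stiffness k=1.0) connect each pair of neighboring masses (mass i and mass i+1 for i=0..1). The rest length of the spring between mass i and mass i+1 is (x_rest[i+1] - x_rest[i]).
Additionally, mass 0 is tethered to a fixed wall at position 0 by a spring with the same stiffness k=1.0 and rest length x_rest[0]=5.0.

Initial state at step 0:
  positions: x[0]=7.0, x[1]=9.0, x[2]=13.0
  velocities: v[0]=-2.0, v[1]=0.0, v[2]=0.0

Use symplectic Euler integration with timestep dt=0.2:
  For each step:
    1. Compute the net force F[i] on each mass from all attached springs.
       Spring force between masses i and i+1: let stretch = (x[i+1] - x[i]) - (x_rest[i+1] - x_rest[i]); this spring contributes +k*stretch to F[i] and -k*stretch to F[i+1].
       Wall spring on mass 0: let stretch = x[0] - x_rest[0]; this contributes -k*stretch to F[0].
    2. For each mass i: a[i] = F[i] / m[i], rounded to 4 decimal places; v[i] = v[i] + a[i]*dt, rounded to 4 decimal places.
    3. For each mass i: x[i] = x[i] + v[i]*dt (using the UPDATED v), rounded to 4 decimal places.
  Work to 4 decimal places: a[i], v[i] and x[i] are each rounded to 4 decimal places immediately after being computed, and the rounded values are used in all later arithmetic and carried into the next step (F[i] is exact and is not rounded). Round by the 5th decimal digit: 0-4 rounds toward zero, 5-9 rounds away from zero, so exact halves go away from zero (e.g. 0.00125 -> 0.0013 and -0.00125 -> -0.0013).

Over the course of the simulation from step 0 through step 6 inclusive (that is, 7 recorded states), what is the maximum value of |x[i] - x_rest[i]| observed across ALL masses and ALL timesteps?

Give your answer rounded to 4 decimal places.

Answer: 2.4669

Derivation:
Step 0: x=[7.0000 9.0000 13.0000] v=[-2.0000 0.0000 0.0000]
Step 1: x=[6.4000 9.0800 13.0200] v=[-3.0000 0.4000 0.1000]
Step 2: x=[5.6512 9.2104 13.0612] v=[-3.7440 0.6520 0.2060]
Step 3: x=[4.8187 9.3525 13.1254] v=[-4.1624 0.7103 0.3209]
Step 4: x=[3.9748 9.4641 13.2141] v=[-4.2194 0.5581 0.4436]
Step 5: x=[3.1915 9.5061 13.3278] v=[-3.9165 0.2102 0.5686]
Step 6: x=[2.5331 9.4484 13.4651] v=[-3.2919 -0.2884 0.6864]
Max displacement = 2.4669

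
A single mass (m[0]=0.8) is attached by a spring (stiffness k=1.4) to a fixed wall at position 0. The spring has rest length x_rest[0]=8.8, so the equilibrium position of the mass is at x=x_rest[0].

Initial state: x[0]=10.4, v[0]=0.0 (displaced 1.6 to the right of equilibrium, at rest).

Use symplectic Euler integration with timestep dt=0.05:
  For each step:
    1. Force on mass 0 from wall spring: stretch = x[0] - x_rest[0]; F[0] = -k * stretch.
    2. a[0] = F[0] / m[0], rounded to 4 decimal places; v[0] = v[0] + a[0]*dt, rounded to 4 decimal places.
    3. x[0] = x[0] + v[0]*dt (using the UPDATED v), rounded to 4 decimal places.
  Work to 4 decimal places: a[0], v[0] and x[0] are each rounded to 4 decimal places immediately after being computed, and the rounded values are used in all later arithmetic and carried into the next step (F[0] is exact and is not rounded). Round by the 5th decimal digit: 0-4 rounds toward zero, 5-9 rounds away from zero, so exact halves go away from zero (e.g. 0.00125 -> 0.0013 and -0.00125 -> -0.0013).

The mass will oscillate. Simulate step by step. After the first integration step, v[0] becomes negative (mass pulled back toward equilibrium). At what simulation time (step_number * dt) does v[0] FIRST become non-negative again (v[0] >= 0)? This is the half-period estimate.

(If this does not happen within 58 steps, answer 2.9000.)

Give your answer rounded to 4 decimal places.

Step 0: x=[10.4000] v=[0.0000]
Step 1: x=[10.3930] v=[-0.1400]
Step 2: x=[10.3790] v=[-0.2794]
Step 3: x=[10.3581] v=[-0.4176]
Step 4: x=[10.3304] v=[-0.5539]
Step 5: x=[10.2960] v=[-0.6878]
Step 6: x=[10.2551] v=[-0.8187]
Step 7: x=[10.2078] v=[-0.9460]
Step 8: x=[10.1543] v=[-1.0692]
Step 9: x=[10.0949] v=[-1.1877]
Step 10: x=[10.0299] v=[-1.3010]
Step 11: x=[9.9595] v=[-1.4086]
Step 12: x=[9.8840] v=[-1.5101]
Step 13: x=[9.8038] v=[-1.6050]
Step 14: x=[9.7192] v=[-1.6928]
Step 15: x=[9.6305] v=[-1.7732]
Step 16: x=[9.5382] v=[-1.8459]
Step 17: x=[9.4427] v=[-1.9105]
Step 18: x=[9.3444] v=[-1.9667]
Step 19: x=[9.2437] v=[-2.0143]
Step 20: x=[9.1410] v=[-2.0531]
Step 21: x=[9.0369] v=[-2.0829]
Step 22: x=[8.9317] v=[-2.1036]
Step 23: x=[8.8259] v=[-2.1151]
Step 24: x=[8.7200] v=[-2.1174]
Step 25: x=[8.6145] v=[-2.1104]
Step 26: x=[8.5098] v=[-2.0942]
Step 27: x=[8.4064] v=[-2.0688]
Step 28: x=[8.3047] v=[-2.0344]
Step 29: x=[8.2051] v=[-1.9911]
Step 30: x=[8.1082] v=[-1.9390]
Step 31: x=[8.0143] v=[-1.8785]
Step 32: x=[7.9238] v=[-1.8098]
Step 33: x=[7.8371] v=[-1.7331]
Step 34: x=[7.7547] v=[-1.6488]
Step 35: x=[7.6768] v=[-1.5573]
Step 36: x=[7.6039] v=[-1.4590]
Step 37: x=[7.5362] v=[-1.3543]
Step 38: x=[7.4740] v=[-1.2437]
Step 39: x=[7.4176] v=[-1.1277]
Step 40: x=[7.3673] v=[-1.0067]
Step 41: x=[7.3232] v=[-0.8813]
Step 42: x=[7.2856] v=[-0.7521]
Step 43: x=[7.2546] v=[-0.6196]
Step 44: x=[7.2304] v=[-0.4844]
Step 45: x=[7.2130] v=[-0.3471]
Step 46: x=[7.2026] v=[-0.2082]
Step 47: x=[7.1992] v=[-0.0684]
Step 48: x=[7.2028] v=[0.0717]
First v>=0 after going negative at step 48, time=2.4000

Answer: 2.4000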